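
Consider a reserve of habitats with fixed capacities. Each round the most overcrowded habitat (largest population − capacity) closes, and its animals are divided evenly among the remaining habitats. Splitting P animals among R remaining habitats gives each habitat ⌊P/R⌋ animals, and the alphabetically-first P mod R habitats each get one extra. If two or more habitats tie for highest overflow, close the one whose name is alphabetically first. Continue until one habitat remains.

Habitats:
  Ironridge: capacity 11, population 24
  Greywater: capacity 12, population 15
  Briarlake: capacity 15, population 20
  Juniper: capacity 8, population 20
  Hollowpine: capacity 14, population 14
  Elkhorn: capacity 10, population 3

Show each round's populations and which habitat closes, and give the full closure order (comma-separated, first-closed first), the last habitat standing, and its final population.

Round 1: Briarlake=20 Elkhorn=3 Greywater=15 Hollowpine=14 Ironridge=24 Juniper=20 → close Ironridge (overflow 13)
  24÷5 = 4 each, +1 to first 4
Round 2: Briarlake=25 Elkhorn=8 Greywater=20 Hollowpine=19 Juniper=24 → close Juniper (overflow 16)
  24÷4 = 6 each, +1 to first 0
Round 3: Briarlake=31 Elkhorn=14 Greywater=26 Hollowpine=25 → close Briarlake (overflow 16)
  31÷3 = 10 each, +1 to first 1
Round 4: Elkhorn=25 Greywater=36 Hollowpine=35 → close Greywater (overflow 24)
  36÷2 = 18 each, +1 to first 0
Round 5: Elkhorn=43 Hollowpine=53 → close Hollowpine (overflow 39)
  53÷1 = 53 each, +1 to first 0

Closure order: Ironridge, Juniper, Briarlake, Greywater, Hollowpine
Last habitat: Elkhorn with 96 animals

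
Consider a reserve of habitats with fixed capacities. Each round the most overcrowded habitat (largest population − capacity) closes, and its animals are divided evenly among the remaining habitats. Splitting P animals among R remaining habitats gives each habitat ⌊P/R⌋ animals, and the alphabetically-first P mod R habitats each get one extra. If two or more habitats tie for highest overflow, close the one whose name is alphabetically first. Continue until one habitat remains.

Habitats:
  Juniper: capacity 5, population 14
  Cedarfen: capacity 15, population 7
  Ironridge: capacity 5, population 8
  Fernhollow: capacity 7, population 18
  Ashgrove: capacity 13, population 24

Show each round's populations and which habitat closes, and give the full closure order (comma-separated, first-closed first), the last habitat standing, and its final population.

Closure order: Ashgrove, Fernhollow, Juniper, Ironridge
Last habitat: Cedarfen with 71 animals

Round 1: Ashgrove=24 Cedarfen=7 Fernhollow=18 Ironridge=8 Juniper=14 → close Ashgrove (overflow 11)
  24÷4 = 6 each, +1 to first 0
Round 2: Cedarfen=13 Fernhollow=24 Ironridge=14 Juniper=20 → close Fernhollow (overflow 17)
  24÷3 = 8 each, +1 to first 0
Round 3: Cedarfen=21 Ironridge=22 Juniper=28 → close Juniper (overflow 23)
  28÷2 = 14 each, +1 to first 0
Round 4: Cedarfen=35 Ironridge=36 → close Ironridge (overflow 31)
  36÷1 = 36 each, +1 to first 0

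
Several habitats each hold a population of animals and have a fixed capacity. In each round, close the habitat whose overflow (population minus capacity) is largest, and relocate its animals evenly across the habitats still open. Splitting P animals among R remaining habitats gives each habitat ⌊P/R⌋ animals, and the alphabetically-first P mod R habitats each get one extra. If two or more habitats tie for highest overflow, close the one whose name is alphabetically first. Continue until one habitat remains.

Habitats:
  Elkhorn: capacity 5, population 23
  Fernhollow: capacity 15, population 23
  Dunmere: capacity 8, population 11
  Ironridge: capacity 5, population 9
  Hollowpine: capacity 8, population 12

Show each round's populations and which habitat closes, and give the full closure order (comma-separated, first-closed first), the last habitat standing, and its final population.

Round 1: Dunmere=11 Elkhorn=23 Fernhollow=23 Hollowpine=12 Ironridge=9 → close Elkhorn (overflow 18)
  23÷4 = 5 each, +1 to first 3
Round 2: Dunmere=17 Fernhollow=29 Hollowpine=18 Ironridge=14 → close Fernhollow (overflow 14)
  29÷3 = 9 each, +1 to first 2
Round 3: Dunmere=27 Hollowpine=28 Ironridge=23 → close Hollowpine (overflow 20)
  28÷2 = 14 each, +1 to first 0
Round 4: Dunmere=41 Ironridge=37 → close Dunmere (overflow 33)
  41÷1 = 41 each, +1 to first 0

Closure order: Elkhorn, Fernhollow, Hollowpine, Dunmere
Last habitat: Ironridge with 78 animals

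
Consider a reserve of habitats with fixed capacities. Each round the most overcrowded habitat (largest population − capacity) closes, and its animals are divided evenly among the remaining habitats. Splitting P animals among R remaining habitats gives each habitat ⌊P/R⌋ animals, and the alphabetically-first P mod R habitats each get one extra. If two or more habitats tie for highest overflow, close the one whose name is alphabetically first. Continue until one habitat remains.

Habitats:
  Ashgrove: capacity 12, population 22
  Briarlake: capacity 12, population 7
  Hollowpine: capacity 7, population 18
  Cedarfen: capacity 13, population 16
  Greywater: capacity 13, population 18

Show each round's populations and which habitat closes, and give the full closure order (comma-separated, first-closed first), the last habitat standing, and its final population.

Round 1: Ashgrove=22 Briarlake=7 Cedarfen=16 Greywater=18 Hollowpine=18 → close Hollowpine (overflow 11)
  18÷4 = 4 each, +1 to first 2
Round 2: Ashgrove=27 Briarlake=12 Cedarfen=20 Greywater=22 → close Ashgrove (overflow 15)
  27÷3 = 9 each, +1 to first 0
Round 3: Briarlake=21 Cedarfen=29 Greywater=31 → close Greywater (overflow 18)
  31÷2 = 15 each, +1 to first 1
Round 4: Briarlake=37 Cedarfen=44 → close Cedarfen (overflow 31)
  44÷1 = 44 each, +1 to first 0

Closure order: Hollowpine, Ashgrove, Greywater, Cedarfen
Last habitat: Briarlake with 81 animals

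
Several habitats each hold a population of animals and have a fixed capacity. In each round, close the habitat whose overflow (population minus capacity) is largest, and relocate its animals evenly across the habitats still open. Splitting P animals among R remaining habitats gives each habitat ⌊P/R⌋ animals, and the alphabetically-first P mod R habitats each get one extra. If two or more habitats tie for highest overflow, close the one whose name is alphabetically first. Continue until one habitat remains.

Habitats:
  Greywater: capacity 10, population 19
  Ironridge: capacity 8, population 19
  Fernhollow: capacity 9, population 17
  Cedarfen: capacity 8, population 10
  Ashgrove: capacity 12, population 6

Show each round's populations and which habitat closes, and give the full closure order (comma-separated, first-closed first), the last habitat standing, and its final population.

Round 1: Ashgrove=6 Cedarfen=10 Fernhollow=17 Greywater=19 Ironridge=19 → close Ironridge (overflow 11)
  19÷4 = 4 each, +1 to first 3
Round 2: Ashgrove=11 Cedarfen=15 Fernhollow=22 Greywater=23 → close Fernhollow (overflow 13)
  22÷3 = 7 each, +1 to first 1
Round 3: Ashgrove=19 Cedarfen=22 Greywater=30 → close Greywater (overflow 20)
  30÷2 = 15 each, +1 to first 0
Round 4: Ashgrove=34 Cedarfen=37 → close Cedarfen (overflow 29)
  37÷1 = 37 each, +1 to first 0

Closure order: Ironridge, Fernhollow, Greywater, Cedarfen
Last habitat: Ashgrove with 71 animals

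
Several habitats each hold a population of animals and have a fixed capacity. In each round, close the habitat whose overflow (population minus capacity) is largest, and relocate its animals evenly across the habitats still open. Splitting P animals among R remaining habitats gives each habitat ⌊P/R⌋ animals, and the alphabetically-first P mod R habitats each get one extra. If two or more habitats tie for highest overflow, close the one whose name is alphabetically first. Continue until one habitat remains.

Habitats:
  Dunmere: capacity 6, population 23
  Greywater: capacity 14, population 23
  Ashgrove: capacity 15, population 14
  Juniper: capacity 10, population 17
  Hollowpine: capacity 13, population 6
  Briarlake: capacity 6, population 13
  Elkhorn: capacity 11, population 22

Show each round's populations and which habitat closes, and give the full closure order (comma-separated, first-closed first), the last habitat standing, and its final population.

Round 1: Ashgrove=14 Briarlake=13 Dunmere=23 Elkhorn=22 Greywater=23 Hollowpine=6 Juniper=17 → close Dunmere (overflow 17)
  23÷6 = 3 each, +1 to first 5
Round 2: Ashgrove=18 Briarlake=17 Elkhorn=26 Greywater=27 Hollowpine=10 Juniper=20 → close Elkhorn (overflow 15)
  26÷5 = 5 each, +1 to first 1
Round 3: Ashgrove=24 Briarlake=22 Greywater=32 Hollowpine=15 Juniper=25 → close Greywater (overflow 18)
  32÷4 = 8 each, +1 to first 0
Round 4: Ashgrove=32 Briarlake=30 Hollowpine=23 Juniper=33 → close Briarlake (overflow 24)
  30÷3 = 10 each, +1 to first 0
Round 5: Ashgrove=42 Hollowpine=33 Juniper=43 → close Juniper (overflow 33)
  43÷2 = 21 each, +1 to first 1
Round 6: Ashgrove=64 Hollowpine=54 → close Ashgrove (overflow 49)
  64÷1 = 64 each, +1 to first 0

Closure order: Dunmere, Elkhorn, Greywater, Briarlake, Juniper, Ashgrove
Last habitat: Hollowpine with 118 animals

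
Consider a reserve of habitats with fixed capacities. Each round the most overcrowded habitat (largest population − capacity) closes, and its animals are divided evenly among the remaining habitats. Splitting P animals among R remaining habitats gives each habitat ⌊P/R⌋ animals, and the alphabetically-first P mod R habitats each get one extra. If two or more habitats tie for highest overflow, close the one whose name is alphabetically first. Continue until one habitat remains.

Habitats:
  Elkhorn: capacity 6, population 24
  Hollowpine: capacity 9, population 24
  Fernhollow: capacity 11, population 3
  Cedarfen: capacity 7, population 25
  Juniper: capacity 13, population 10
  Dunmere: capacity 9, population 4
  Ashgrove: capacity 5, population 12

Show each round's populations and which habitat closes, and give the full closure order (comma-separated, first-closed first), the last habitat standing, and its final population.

Round 1: Ashgrove=12 Cedarfen=25 Dunmere=4 Elkhorn=24 Fernhollow=3 Hollowpine=24 Juniper=10 → close Cedarfen (overflow 18)
  25÷6 = 4 each, +1 to first 1
Round 2: Ashgrove=17 Dunmere=8 Elkhorn=28 Fernhollow=7 Hollowpine=28 Juniper=14 → close Elkhorn (overflow 22)
  28÷5 = 5 each, +1 to first 3
Round 3: Ashgrove=23 Dunmere=14 Fernhollow=13 Hollowpine=33 Juniper=19 → close Hollowpine (overflow 24)
  33÷4 = 8 each, +1 to first 1
Round 4: Ashgrove=32 Dunmere=22 Fernhollow=21 Juniper=27 → close Ashgrove (overflow 27)
  32÷3 = 10 each, +1 to first 2
Round 5: Dunmere=33 Fernhollow=32 Juniper=37 → close Dunmere (overflow 24)
  33÷2 = 16 each, +1 to first 1
Round 6: Fernhollow=49 Juniper=53 → close Juniper (overflow 40)
  53÷1 = 53 each, +1 to first 0

Closure order: Cedarfen, Elkhorn, Hollowpine, Ashgrove, Dunmere, Juniper
Last habitat: Fernhollow with 102 animals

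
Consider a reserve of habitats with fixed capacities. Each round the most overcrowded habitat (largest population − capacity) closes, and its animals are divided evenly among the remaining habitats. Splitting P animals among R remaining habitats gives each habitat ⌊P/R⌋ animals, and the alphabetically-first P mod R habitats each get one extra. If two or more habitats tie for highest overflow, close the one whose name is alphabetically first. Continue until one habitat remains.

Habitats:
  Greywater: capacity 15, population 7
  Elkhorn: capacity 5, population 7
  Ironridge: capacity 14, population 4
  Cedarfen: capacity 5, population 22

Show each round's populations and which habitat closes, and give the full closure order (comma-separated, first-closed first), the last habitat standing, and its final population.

Closure order: Cedarfen, Elkhorn, Greywater
Last habitat: Ironridge with 40 animals

Round 1: Cedarfen=22 Elkhorn=7 Greywater=7 Ironridge=4 → close Cedarfen (overflow 17)
  22÷3 = 7 each, +1 to first 1
Round 2: Elkhorn=15 Greywater=14 Ironridge=11 → close Elkhorn (overflow 10)
  15÷2 = 7 each, +1 to first 1
Round 3: Greywater=22 Ironridge=18 → close Greywater (overflow 7)
  22÷1 = 22 each, +1 to first 0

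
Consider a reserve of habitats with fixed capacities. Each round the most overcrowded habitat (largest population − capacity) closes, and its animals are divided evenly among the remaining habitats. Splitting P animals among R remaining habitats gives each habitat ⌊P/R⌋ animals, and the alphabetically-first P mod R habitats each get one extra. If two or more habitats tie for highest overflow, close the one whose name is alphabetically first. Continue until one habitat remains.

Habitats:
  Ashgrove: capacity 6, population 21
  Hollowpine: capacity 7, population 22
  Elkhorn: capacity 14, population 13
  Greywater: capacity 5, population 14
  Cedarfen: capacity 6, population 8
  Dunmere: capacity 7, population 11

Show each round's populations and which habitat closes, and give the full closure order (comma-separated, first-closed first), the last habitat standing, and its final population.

Closure order: Ashgrove, Hollowpine, Greywater, Dunmere, Cedarfen
Last habitat: Elkhorn with 89 animals

Round 1: Ashgrove=21 Cedarfen=8 Dunmere=11 Elkhorn=13 Greywater=14 Hollowpine=22 → close Ashgrove (overflow 15)
  21÷5 = 4 each, +1 to first 1
Round 2: Cedarfen=13 Dunmere=15 Elkhorn=17 Greywater=18 Hollowpine=26 → close Hollowpine (overflow 19)
  26÷4 = 6 each, +1 to first 2
Round 3: Cedarfen=20 Dunmere=22 Elkhorn=23 Greywater=24 → close Greywater (overflow 19)
  24÷3 = 8 each, +1 to first 0
Round 4: Cedarfen=28 Dunmere=30 Elkhorn=31 → close Dunmere (overflow 23)
  30÷2 = 15 each, +1 to first 0
Round 5: Cedarfen=43 Elkhorn=46 → close Cedarfen (overflow 37)
  43÷1 = 43 each, +1 to first 0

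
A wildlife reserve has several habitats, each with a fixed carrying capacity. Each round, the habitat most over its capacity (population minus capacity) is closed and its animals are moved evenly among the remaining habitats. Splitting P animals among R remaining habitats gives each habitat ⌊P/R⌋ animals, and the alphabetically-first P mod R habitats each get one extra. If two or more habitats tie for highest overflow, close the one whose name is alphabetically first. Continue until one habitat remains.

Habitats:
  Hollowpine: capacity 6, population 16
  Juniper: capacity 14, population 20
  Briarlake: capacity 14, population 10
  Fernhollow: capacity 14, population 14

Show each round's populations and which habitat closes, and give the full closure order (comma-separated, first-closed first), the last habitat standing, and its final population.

Round 1: Briarlake=10 Fernhollow=14 Hollowpine=16 Juniper=20 → close Hollowpine (overflow 10)
  16÷3 = 5 each, +1 to first 1
Round 2: Briarlake=16 Fernhollow=19 Juniper=25 → close Juniper (overflow 11)
  25÷2 = 12 each, +1 to first 1
Round 3: Briarlake=29 Fernhollow=31 → close Fernhollow (overflow 17)
  31÷1 = 31 each, +1 to first 0

Closure order: Hollowpine, Juniper, Fernhollow
Last habitat: Briarlake with 60 animals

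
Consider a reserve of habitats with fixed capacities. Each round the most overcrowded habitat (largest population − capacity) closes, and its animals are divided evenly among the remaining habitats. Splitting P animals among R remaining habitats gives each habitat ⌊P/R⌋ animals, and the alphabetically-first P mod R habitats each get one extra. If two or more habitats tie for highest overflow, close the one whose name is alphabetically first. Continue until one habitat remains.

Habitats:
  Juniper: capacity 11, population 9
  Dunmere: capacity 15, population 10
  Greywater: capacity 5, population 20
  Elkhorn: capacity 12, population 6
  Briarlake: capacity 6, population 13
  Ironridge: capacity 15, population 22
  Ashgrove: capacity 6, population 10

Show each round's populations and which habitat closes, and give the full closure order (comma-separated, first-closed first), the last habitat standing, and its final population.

Round 1: Ashgrove=10 Briarlake=13 Dunmere=10 Elkhorn=6 Greywater=20 Ironridge=22 Juniper=9 → close Greywater (overflow 15)
  20÷6 = 3 each, +1 to first 2
Round 2: Ashgrove=14 Briarlake=17 Dunmere=13 Elkhorn=9 Ironridge=25 Juniper=12 → close Briarlake (overflow 11)
  17÷5 = 3 each, +1 to first 2
Round 3: Ashgrove=18 Dunmere=17 Elkhorn=12 Ironridge=28 Juniper=15 → close Ironridge (overflow 13)
  28÷4 = 7 each, +1 to first 0
Round 4: Ashgrove=25 Dunmere=24 Elkhorn=19 Juniper=22 → close Ashgrove (overflow 19)
  25÷3 = 8 each, +1 to first 1
Round 5: Dunmere=33 Elkhorn=27 Juniper=30 → close Juniper (overflow 19)
  30÷2 = 15 each, +1 to first 0
Round 6: Dunmere=48 Elkhorn=42 → close Dunmere (overflow 33)
  48÷1 = 48 each, +1 to first 0

Closure order: Greywater, Briarlake, Ironridge, Ashgrove, Juniper, Dunmere
Last habitat: Elkhorn with 90 animals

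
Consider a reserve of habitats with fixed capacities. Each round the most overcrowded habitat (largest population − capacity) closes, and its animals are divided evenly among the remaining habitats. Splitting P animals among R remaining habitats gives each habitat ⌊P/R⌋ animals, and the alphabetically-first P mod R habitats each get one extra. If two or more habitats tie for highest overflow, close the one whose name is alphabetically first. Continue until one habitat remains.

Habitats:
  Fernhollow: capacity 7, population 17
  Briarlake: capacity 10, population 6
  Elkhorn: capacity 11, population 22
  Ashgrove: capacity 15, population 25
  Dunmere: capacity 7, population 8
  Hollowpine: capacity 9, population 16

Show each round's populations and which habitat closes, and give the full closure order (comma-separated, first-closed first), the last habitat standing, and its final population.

Closure order: Elkhorn, Ashgrove, Fernhollow, Hollowpine, Dunmere
Last habitat: Briarlake with 94 animals

Round 1: Ashgrove=25 Briarlake=6 Dunmere=8 Elkhorn=22 Fernhollow=17 Hollowpine=16 → close Elkhorn (overflow 11)
  22÷5 = 4 each, +1 to first 2
Round 2: Ashgrove=30 Briarlake=11 Dunmere=12 Fernhollow=21 Hollowpine=20 → close Ashgrove (overflow 15)
  30÷4 = 7 each, +1 to first 2
Round 3: Briarlake=19 Dunmere=20 Fernhollow=28 Hollowpine=27 → close Fernhollow (overflow 21)
  28÷3 = 9 each, +1 to first 1
Round 4: Briarlake=29 Dunmere=29 Hollowpine=36 → close Hollowpine (overflow 27)
  36÷2 = 18 each, +1 to first 0
Round 5: Briarlake=47 Dunmere=47 → close Dunmere (overflow 40)
  47÷1 = 47 each, +1 to first 0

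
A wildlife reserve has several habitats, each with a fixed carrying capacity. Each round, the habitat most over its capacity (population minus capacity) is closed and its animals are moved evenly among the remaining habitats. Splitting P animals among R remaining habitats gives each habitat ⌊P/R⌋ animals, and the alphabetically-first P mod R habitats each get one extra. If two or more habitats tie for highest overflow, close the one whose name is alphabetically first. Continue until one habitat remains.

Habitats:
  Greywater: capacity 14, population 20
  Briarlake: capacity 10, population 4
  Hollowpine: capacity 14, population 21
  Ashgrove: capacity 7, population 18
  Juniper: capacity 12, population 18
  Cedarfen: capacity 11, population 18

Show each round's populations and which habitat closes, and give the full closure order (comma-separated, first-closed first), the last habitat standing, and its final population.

Round 1: Ashgrove=18 Briarlake=4 Cedarfen=18 Greywater=20 Hollowpine=21 Juniper=18 → close Ashgrove (overflow 11)
  18÷5 = 3 each, +1 to first 3
Round 2: Briarlake=8 Cedarfen=22 Greywater=24 Hollowpine=24 Juniper=21 → close Cedarfen (overflow 11)
  22÷4 = 5 each, +1 to first 2
Round 3: Briarlake=14 Greywater=30 Hollowpine=29 Juniper=26 → close Greywater (overflow 16)
  30÷3 = 10 each, +1 to first 0
Round 4: Briarlake=24 Hollowpine=39 Juniper=36 → close Hollowpine (overflow 25)
  39÷2 = 19 each, +1 to first 1
Round 5: Briarlake=44 Juniper=55 → close Juniper (overflow 43)
  55÷1 = 55 each, +1 to first 0

Closure order: Ashgrove, Cedarfen, Greywater, Hollowpine, Juniper
Last habitat: Briarlake with 99 animals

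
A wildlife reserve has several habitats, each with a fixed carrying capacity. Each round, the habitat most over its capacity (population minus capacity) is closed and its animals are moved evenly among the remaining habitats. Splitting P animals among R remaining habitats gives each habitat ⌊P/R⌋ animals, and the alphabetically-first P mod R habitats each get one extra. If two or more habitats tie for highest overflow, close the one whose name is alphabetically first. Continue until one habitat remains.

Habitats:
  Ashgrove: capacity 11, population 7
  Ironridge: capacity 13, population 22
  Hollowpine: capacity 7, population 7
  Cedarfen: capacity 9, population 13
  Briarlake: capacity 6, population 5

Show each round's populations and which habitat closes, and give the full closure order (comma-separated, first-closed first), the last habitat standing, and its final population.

Closure order: Ironridge, Cedarfen, Briarlake, Hollowpine
Last habitat: Ashgrove with 54 animals

Round 1: Ashgrove=7 Briarlake=5 Cedarfen=13 Hollowpine=7 Ironridge=22 → close Ironridge (overflow 9)
  22÷4 = 5 each, +1 to first 2
Round 2: Ashgrove=13 Briarlake=11 Cedarfen=18 Hollowpine=12 → close Cedarfen (overflow 9)
  18÷3 = 6 each, +1 to first 0
Round 3: Ashgrove=19 Briarlake=17 Hollowpine=18 → close Briarlake (overflow 11)
  17÷2 = 8 each, +1 to first 1
Round 4: Ashgrove=28 Hollowpine=26 → close Hollowpine (overflow 19)
  26÷1 = 26 each, +1 to first 0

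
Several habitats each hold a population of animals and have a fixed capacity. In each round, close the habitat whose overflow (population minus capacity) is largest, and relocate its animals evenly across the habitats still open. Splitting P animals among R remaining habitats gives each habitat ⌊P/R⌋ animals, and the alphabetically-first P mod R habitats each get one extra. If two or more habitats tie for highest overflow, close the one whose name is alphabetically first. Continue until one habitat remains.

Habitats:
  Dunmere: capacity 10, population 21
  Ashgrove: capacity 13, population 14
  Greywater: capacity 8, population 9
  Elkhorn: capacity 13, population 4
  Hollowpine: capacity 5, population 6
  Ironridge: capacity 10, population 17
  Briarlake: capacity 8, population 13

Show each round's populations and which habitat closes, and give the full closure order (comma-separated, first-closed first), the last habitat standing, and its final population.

Closure order: Dunmere, Ironridge, Briarlake, Ashgrove, Greywater, Hollowpine
Last habitat: Elkhorn with 84 animals

Round 1: Ashgrove=14 Briarlake=13 Dunmere=21 Elkhorn=4 Greywater=9 Hollowpine=6 Ironridge=17 → close Dunmere (overflow 11)
  21÷6 = 3 each, +1 to first 3
Round 2: Ashgrove=18 Briarlake=17 Elkhorn=8 Greywater=12 Hollowpine=9 Ironridge=20 → close Ironridge (overflow 10)
  20÷5 = 4 each, +1 to first 0
Round 3: Ashgrove=22 Briarlake=21 Elkhorn=12 Greywater=16 Hollowpine=13 → close Briarlake (overflow 13)
  21÷4 = 5 each, +1 to first 1
Round 4: Ashgrove=28 Elkhorn=17 Greywater=21 Hollowpine=18 → close Ashgrove (overflow 15)
  28÷3 = 9 each, +1 to first 1
Round 5: Elkhorn=27 Greywater=30 Hollowpine=27 → close Greywater (overflow 22)
  30÷2 = 15 each, +1 to first 0
Round 6: Elkhorn=42 Hollowpine=42 → close Hollowpine (overflow 37)
  42÷1 = 42 each, +1 to first 0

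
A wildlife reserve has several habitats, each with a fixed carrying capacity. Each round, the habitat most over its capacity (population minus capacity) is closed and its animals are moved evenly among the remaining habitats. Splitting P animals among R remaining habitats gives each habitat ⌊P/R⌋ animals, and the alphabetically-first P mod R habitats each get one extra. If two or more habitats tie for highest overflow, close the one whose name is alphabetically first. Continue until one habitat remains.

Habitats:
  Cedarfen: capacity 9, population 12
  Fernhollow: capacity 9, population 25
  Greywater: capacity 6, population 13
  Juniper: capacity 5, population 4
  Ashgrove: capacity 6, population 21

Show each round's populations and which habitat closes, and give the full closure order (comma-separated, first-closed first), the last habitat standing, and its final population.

Closure order: Fernhollow, Ashgrove, Greywater, Cedarfen
Last habitat: Juniper with 75 animals

Round 1: Ashgrove=21 Cedarfen=12 Fernhollow=25 Greywater=13 Juniper=4 → close Fernhollow (overflow 16)
  25÷4 = 6 each, +1 to first 1
Round 2: Ashgrove=28 Cedarfen=18 Greywater=19 Juniper=10 → close Ashgrove (overflow 22)
  28÷3 = 9 each, +1 to first 1
Round 3: Cedarfen=28 Greywater=28 Juniper=19 → close Greywater (overflow 22)
  28÷2 = 14 each, +1 to first 0
Round 4: Cedarfen=42 Juniper=33 → close Cedarfen (overflow 33)
  42÷1 = 42 each, +1 to first 0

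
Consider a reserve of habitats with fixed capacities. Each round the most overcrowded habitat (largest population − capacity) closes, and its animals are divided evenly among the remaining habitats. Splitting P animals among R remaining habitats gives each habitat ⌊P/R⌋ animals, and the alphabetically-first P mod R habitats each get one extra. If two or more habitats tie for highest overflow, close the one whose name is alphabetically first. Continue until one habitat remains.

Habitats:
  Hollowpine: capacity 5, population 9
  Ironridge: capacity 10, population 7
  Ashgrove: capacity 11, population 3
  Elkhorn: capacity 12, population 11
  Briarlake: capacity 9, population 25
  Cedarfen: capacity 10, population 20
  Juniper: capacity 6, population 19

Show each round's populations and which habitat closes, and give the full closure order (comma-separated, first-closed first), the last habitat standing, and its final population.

Closure order: Briarlake, Juniper, Cedarfen, Hollowpine, Elkhorn, Ironridge
Last habitat: Ashgrove with 94 animals

Round 1: Ashgrove=3 Briarlake=25 Cedarfen=20 Elkhorn=11 Hollowpine=9 Ironridge=7 Juniper=19 → close Briarlake (overflow 16)
  25÷6 = 4 each, +1 to first 1
Round 2: Ashgrove=8 Cedarfen=24 Elkhorn=15 Hollowpine=13 Ironridge=11 Juniper=23 → close Juniper (overflow 17)
  23÷5 = 4 each, +1 to first 3
Round 3: Ashgrove=13 Cedarfen=29 Elkhorn=20 Hollowpine=17 Ironridge=15 → close Cedarfen (overflow 19)
  29÷4 = 7 each, +1 to first 1
Round 4: Ashgrove=21 Elkhorn=27 Hollowpine=24 Ironridge=22 → close Hollowpine (overflow 19)
  24÷3 = 8 each, +1 to first 0
Round 5: Ashgrove=29 Elkhorn=35 Ironridge=30 → close Elkhorn (overflow 23)
  35÷2 = 17 each, +1 to first 1
Round 6: Ashgrove=47 Ironridge=47 → close Ironridge (overflow 37)
  47÷1 = 47 each, +1 to first 0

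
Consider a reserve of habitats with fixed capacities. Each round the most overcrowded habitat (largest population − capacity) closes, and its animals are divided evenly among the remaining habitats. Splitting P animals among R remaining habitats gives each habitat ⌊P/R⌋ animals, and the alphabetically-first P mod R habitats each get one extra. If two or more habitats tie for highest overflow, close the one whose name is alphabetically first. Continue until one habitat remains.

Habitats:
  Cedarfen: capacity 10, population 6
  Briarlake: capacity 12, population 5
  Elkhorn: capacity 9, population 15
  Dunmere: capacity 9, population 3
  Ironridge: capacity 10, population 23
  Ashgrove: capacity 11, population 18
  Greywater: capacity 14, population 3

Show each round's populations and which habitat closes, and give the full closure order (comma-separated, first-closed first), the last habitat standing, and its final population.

Round 1: Ashgrove=18 Briarlake=5 Cedarfen=6 Dunmere=3 Elkhorn=15 Greywater=3 Ironridge=23 → close Ironridge (overflow 13)
  23÷6 = 3 each, +1 to first 5
Round 2: Ashgrove=22 Briarlake=9 Cedarfen=10 Dunmere=7 Elkhorn=19 Greywater=6 → close Ashgrove (overflow 11)
  22÷5 = 4 each, +1 to first 2
Round 3: Briarlake=14 Cedarfen=15 Dunmere=11 Elkhorn=23 Greywater=10 → close Elkhorn (overflow 14)
  23÷4 = 5 each, +1 to first 3
Round 4: Briarlake=20 Cedarfen=21 Dunmere=17 Greywater=15 → close Cedarfen (overflow 11)
  21÷3 = 7 each, +1 to first 0
Round 5: Briarlake=27 Dunmere=24 Greywater=22 → close Briarlake (overflow 15)
  27÷2 = 13 each, +1 to first 1
Round 6: Dunmere=38 Greywater=35 → close Dunmere (overflow 29)
  38÷1 = 38 each, +1 to first 0

Closure order: Ironridge, Ashgrove, Elkhorn, Cedarfen, Briarlake, Dunmere
Last habitat: Greywater with 73 animals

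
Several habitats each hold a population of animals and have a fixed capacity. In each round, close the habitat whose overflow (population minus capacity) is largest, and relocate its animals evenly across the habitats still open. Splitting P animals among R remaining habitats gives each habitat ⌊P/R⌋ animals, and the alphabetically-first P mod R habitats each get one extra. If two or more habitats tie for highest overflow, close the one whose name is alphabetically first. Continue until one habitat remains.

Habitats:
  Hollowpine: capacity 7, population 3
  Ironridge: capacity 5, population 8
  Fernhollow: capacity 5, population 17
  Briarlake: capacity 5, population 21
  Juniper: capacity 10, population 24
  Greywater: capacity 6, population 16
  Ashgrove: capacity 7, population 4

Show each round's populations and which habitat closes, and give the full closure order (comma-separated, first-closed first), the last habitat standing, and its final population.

Round 1: Ashgrove=4 Briarlake=21 Fernhollow=17 Greywater=16 Hollowpine=3 Ironridge=8 Juniper=24 → close Briarlake (overflow 16)
  21÷6 = 3 each, +1 to first 3
Round 2: Ashgrove=8 Fernhollow=21 Greywater=20 Hollowpine=6 Ironridge=11 Juniper=27 → close Juniper (overflow 17)
  27÷5 = 5 each, +1 to first 2
Round 3: Ashgrove=14 Fernhollow=27 Greywater=25 Hollowpine=11 Ironridge=16 → close Fernhollow (overflow 22)
  27÷4 = 6 each, +1 to first 3
Round 4: Ashgrove=21 Greywater=32 Hollowpine=18 Ironridge=22 → close Greywater (overflow 26)
  32÷3 = 10 each, +1 to first 2
Round 5: Ashgrove=32 Hollowpine=29 Ironridge=32 → close Ironridge (overflow 27)
  32÷2 = 16 each, +1 to first 0
Round 6: Ashgrove=48 Hollowpine=45 → close Ashgrove (overflow 41)
  48÷1 = 48 each, +1 to first 0

Closure order: Briarlake, Juniper, Fernhollow, Greywater, Ironridge, Ashgrove
Last habitat: Hollowpine with 93 animals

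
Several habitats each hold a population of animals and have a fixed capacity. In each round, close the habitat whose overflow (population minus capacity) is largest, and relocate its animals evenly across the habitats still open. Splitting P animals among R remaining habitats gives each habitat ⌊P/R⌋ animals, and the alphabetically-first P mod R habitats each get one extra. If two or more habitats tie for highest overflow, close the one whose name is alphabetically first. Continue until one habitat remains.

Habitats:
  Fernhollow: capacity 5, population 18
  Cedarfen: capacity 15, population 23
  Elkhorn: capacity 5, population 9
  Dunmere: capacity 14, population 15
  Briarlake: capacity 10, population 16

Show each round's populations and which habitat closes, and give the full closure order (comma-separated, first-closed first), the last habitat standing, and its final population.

Round 1: Briarlake=16 Cedarfen=23 Dunmere=15 Elkhorn=9 Fernhollow=18 → close Fernhollow (overflow 13)
  18÷4 = 4 each, +1 to first 2
Round 2: Briarlake=21 Cedarfen=28 Dunmere=19 Elkhorn=13 → close Cedarfen (overflow 13)
  28÷3 = 9 each, +1 to first 1
Round 3: Briarlake=31 Dunmere=28 Elkhorn=22 → close Briarlake (overflow 21)
  31÷2 = 15 each, +1 to first 1
Round 4: Dunmere=44 Elkhorn=37 → close Elkhorn (overflow 32)
  37÷1 = 37 each, +1 to first 0

Closure order: Fernhollow, Cedarfen, Briarlake, Elkhorn
Last habitat: Dunmere with 81 animals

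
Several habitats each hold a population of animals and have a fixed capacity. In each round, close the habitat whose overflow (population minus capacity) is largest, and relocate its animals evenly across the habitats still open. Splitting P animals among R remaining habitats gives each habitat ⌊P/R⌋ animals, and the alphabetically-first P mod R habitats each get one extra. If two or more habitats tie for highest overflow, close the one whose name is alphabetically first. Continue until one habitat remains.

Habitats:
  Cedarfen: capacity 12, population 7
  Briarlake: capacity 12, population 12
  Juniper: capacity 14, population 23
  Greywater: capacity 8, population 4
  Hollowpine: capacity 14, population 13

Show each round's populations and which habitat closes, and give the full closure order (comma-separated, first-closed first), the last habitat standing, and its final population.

Round 1: Briarlake=12 Cedarfen=7 Greywater=4 Hollowpine=13 Juniper=23 → close Juniper (overflow 9)
  23÷4 = 5 each, +1 to first 3
Round 2: Briarlake=18 Cedarfen=13 Greywater=10 Hollowpine=18 → close Briarlake (overflow 6)
  18÷3 = 6 each, +1 to first 0
Round 3: Cedarfen=19 Greywater=16 Hollowpine=24 → close Hollowpine (overflow 10)
  24÷2 = 12 each, +1 to first 0
Round 4: Cedarfen=31 Greywater=28 → close Greywater (overflow 20)
  28÷1 = 28 each, +1 to first 0

Closure order: Juniper, Briarlake, Hollowpine, Greywater
Last habitat: Cedarfen with 59 animals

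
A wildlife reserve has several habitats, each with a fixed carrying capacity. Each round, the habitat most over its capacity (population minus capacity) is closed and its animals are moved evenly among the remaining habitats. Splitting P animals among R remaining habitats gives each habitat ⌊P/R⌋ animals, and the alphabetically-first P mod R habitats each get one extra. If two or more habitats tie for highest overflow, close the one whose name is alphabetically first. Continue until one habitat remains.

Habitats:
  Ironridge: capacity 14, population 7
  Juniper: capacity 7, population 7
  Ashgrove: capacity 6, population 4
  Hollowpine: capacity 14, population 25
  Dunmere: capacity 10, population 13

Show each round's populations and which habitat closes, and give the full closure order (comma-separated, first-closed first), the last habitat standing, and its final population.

Round 1: Ashgrove=4 Dunmere=13 Hollowpine=25 Ironridge=7 Juniper=7 → close Hollowpine (overflow 11)
  25÷4 = 6 each, +1 to first 1
Round 2: Ashgrove=11 Dunmere=19 Ironridge=13 Juniper=13 → close Dunmere (overflow 9)
  19÷3 = 6 each, +1 to first 1
Round 3: Ashgrove=18 Ironridge=19 Juniper=19 → close Ashgrove (overflow 12)
  18÷2 = 9 each, +1 to first 0
Round 4: Ironridge=28 Juniper=28 → close Juniper (overflow 21)
  28÷1 = 28 each, +1 to first 0

Closure order: Hollowpine, Dunmere, Ashgrove, Juniper
Last habitat: Ironridge with 56 animals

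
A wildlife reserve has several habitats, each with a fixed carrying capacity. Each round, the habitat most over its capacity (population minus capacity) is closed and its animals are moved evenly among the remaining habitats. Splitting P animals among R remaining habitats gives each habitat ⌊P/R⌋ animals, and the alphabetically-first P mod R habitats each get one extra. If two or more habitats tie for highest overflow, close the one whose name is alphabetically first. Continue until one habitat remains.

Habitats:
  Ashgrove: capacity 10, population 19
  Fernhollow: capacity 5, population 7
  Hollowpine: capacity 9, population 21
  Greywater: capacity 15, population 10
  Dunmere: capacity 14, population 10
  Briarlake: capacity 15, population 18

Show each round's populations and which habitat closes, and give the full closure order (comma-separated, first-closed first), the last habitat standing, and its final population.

Closure order: Hollowpine, Ashgrove, Briarlake, Fernhollow, Dunmere
Last habitat: Greywater with 85 animals

Round 1: Ashgrove=19 Briarlake=18 Dunmere=10 Fernhollow=7 Greywater=10 Hollowpine=21 → close Hollowpine (overflow 12)
  21÷5 = 4 each, +1 to first 1
Round 2: Ashgrove=24 Briarlake=22 Dunmere=14 Fernhollow=11 Greywater=14 → close Ashgrove (overflow 14)
  24÷4 = 6 each, +1 to first 0
Round 3: Briarlake=28 Dunmere=20 Fernhollow=17 Greywater=20 → close Briarlake (overflow 13)
  28÷3 = 9 each, +1 to first 1
Round 4: Dunmere=30 Fernhollow=26 Greywater=29 → close Fernhollow (overflow 21)
  26÷2 = 13 each, +1 to first 0
Round 5: Dunmere=43 Greywater=42 → close Dunmere (overflow 29)
  43÷1 = 43 each, +1 to first 0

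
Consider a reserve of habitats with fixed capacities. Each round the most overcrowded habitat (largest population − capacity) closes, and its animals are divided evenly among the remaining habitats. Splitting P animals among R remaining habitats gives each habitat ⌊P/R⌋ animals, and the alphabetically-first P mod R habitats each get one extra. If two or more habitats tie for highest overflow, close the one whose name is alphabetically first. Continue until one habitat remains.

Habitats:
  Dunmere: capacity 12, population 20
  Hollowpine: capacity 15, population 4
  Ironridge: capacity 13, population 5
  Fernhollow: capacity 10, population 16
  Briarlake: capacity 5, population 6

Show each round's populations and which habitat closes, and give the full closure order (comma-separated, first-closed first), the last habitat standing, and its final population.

Closure order: Dunmere, Fernhollow, Briarlake, Ironridge
Last habitat: Hollowpine with 51 animals

Round 1: Briarlake=6 Dunmere=20 Fernhollow=16 Hollowpine=4 Ironridge=5 → close Dunmere (overflow 8)
  20÷4 = 5 each, +1 to first 0
Round 2: Briarlake=11 Fernhollow=21 Hollowpine=9 Ironridge=10 → close Fernhollow (overflow 11)
  21÷3 = 7 each, +1 to first 0
Round 3: Briarlake=18 Hollowpine=16 Ironridge=17 → close Briarlake (overflow 13)
  18÷2 = 9 each, +1 to first 0
Round 4: Hollowpine=25 Ironridge=26 → close Ironridge (overflow 13)
  26÷1 = 26 each, +1 to first 0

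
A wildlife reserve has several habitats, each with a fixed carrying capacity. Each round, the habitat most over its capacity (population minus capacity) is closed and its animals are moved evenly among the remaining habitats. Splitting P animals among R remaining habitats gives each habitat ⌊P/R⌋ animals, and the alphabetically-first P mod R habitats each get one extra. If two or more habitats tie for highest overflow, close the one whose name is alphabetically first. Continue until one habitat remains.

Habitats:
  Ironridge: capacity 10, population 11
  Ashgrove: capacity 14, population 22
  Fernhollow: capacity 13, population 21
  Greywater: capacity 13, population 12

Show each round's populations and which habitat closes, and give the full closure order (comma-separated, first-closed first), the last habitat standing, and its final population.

Closure order: Ashgrove, Fernhollow, Ironridge
Last habitat: Greywater with 66 animals

Round 1: Ashgrove=22 Fernhollow=21 Greywater=12 Ironridge=11 → close Ashgrove (overflow 8)
  22÷3 = 7 each, +1 to first 1
Round 2: Fernhollow=29 Greywater=19 Ironridge=18 → close Fernhollow (overflow 16)
  29÷2 = 14 each, +1 to first 1
Round 3: Greywater=34 Ironridge=32 → close Ironridge (overflow 22)
  32÷1 = 32 each, +1 to first 0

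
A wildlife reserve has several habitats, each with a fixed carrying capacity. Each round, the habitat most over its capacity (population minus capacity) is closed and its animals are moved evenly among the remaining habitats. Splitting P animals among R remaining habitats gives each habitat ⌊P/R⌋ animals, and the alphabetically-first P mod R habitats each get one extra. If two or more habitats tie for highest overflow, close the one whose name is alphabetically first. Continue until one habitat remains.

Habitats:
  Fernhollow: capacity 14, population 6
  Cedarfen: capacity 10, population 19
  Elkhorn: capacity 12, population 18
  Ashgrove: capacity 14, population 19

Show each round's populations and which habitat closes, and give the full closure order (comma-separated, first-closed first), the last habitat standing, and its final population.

Closure order: Cedarfen, Ashgrove, Elkhorn
Last habitat: Fernhollow with 62 animals

Round 1: Ashgrove=19 Cedarfen=19 Elkhorn=18 Fernhollow=6 → close Cedarfen (overflow 9)
  19÷3 = 6 each, +1 to first 1
Round 2: Ashgrove=26 Elkhorn=24 Fernhollow=12 → close Ashgrove (overflow 12)
  26÷2 = 13 each, +1 to first 0
Round 3: Elkhorn=37 Fernhollow=25 → close Elkhorn (overflow 25)
  37÷1 = 37 each, +1 to first 0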